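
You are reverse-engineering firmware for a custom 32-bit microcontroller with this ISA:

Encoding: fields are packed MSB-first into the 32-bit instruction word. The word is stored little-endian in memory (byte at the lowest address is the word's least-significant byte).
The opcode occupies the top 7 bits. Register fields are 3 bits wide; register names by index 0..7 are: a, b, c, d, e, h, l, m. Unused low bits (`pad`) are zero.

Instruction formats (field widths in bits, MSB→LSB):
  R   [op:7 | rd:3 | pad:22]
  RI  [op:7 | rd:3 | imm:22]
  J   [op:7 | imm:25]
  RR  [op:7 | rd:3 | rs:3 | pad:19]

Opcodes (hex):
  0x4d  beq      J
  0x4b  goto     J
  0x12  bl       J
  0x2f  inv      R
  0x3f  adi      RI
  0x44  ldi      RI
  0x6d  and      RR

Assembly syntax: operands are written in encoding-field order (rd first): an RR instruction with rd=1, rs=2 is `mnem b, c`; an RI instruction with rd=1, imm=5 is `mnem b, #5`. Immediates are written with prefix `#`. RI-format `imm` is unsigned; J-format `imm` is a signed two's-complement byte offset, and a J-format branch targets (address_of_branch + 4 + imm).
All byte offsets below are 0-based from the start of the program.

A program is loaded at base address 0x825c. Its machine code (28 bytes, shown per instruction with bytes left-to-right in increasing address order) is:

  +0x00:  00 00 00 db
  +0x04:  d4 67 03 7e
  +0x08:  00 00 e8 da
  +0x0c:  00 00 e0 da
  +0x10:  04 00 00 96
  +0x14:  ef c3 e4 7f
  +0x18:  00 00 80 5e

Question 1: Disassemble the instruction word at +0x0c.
and d, e

@+0c  little-endian(00 00 e0 da) = 0xdae00000
  top 7b → 0x6d → and [RR]
  rd: (w>>22)&0x7=0x3 → d
  rs: (w>>19)&0x7=0x4 → e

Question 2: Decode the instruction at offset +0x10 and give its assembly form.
[10] 04 00 00 96 → 0x96000004
  top 7b → 0x4b → goto [J]
  [24:0] imm=4 = #4

goto #4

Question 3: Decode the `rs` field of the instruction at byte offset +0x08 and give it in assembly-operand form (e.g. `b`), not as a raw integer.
+0x08: 00 00 e8 da ⇒ word 0xdae80000 (little)
  top 7b → 0x6d → and [RR]
  rd: (w>>22)&0x7=0x3 → d
  rs: (w>>19)&0x7=0x5 → h

h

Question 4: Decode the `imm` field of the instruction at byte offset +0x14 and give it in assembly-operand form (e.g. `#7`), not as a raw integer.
+0x14: ef c3 e4 7f ⇒ word 0x7fe4c3ef (little)
  op=0x7fe4c3ef>>25=0x3f ⇒ adi (RI)
  [24:22] rd=7 = m
  [21:0] imm=2409455 = #2409455

#2409455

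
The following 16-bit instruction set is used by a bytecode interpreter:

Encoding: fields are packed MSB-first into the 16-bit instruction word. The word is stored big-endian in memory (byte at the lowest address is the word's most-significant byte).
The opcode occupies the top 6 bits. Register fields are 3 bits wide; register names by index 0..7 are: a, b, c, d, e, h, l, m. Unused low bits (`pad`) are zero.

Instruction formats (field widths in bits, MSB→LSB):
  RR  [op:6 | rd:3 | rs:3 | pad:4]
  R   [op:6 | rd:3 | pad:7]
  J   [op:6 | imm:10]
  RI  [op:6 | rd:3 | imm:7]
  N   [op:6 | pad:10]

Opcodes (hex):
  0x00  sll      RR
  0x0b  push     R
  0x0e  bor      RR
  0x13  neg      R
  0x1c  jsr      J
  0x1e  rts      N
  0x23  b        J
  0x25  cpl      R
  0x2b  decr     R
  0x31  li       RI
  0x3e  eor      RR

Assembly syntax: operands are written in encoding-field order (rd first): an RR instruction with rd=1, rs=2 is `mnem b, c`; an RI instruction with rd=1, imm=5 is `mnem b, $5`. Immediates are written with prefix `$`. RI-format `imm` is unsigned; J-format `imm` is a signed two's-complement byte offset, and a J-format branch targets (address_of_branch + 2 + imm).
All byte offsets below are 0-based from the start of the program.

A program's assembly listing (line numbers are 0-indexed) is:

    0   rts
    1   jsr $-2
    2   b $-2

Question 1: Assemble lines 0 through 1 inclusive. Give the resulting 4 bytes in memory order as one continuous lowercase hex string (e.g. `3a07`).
780073fe

0. rts fields op=0x1e:6|pad=0:10 → word 7800h → 78 00
1. jsr fields op=0x1c:6|imm=-2:10 → word 73feh → 73 fe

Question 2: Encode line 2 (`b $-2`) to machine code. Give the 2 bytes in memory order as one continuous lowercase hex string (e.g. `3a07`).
L2: b op=0x23:6|imm=-2:10 ⇒ 0x8ffe ⇒ big 8f fe

8ffe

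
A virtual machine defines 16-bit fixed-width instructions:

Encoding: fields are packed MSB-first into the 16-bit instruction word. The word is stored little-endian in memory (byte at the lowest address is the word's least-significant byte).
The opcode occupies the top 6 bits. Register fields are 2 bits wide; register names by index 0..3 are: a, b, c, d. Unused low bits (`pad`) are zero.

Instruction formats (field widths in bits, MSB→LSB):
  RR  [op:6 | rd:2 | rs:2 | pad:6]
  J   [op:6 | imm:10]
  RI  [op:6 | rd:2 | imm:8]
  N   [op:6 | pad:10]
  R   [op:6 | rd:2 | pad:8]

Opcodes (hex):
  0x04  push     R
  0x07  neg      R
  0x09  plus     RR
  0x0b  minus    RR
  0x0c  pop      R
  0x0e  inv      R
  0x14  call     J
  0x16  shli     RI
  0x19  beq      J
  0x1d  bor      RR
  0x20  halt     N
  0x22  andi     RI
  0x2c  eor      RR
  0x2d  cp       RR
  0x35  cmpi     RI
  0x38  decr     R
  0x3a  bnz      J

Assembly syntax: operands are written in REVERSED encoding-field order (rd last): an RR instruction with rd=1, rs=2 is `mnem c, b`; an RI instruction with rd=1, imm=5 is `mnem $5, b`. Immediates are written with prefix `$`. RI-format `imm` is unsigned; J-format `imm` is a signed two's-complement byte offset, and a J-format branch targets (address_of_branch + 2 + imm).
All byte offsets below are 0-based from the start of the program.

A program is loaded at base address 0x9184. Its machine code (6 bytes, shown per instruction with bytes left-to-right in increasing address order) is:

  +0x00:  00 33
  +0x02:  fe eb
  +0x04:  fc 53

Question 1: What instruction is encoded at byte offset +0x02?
bnz $-2

+0x02: fe eb ⇒ word 0xebfe (little)
  op=0xebfe>>10=0x3a ⇒ bnz (J)
  imm@[9:0]=0x3fe (s10→-2) ⇒ $-2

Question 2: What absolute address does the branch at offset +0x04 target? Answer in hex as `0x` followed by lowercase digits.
[04] fc 53 → 0x53fc
  top 6b → 0x14 → call [J]
  imm@[9:0]=0x3fc (s10→-4) ⇒ $-4
  target = base 0x9184 + off 0x04 + 2 + imm -4 = 0x9186

0x9186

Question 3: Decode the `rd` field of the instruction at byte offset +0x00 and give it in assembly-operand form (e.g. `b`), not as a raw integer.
d

@+00  little-endian(00 33) = 0x3300
  top 6b → 0xc → pop [R]
  rd: (w>>8)&0x3=0x3 → d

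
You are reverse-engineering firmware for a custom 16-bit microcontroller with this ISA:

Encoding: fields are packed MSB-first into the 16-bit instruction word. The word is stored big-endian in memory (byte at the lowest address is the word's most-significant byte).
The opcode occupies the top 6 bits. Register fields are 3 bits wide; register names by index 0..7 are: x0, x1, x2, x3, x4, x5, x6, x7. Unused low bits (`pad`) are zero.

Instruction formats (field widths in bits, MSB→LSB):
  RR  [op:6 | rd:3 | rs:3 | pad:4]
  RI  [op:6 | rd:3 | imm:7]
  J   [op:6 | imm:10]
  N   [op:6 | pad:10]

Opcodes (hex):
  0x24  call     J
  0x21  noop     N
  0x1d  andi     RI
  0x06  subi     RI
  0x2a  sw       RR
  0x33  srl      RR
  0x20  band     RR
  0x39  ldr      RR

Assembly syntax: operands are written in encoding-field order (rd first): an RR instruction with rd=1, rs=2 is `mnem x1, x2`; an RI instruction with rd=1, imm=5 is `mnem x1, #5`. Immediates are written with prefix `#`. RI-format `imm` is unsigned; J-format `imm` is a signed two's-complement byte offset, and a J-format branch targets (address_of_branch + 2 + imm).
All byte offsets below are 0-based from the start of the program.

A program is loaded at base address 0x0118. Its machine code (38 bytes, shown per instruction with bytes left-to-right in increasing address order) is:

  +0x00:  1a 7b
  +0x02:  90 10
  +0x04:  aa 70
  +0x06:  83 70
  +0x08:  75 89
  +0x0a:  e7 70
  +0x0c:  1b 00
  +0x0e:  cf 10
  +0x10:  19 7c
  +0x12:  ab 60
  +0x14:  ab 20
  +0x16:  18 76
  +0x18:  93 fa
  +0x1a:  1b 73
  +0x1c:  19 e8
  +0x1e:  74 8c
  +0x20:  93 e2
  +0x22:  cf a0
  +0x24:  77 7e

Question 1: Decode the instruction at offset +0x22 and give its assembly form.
srl x7, x2

off 0x22: read cf a0 as big → 0xcfa0
  top 6b → 0x33 → srl [RR]
  [9:7] rd=7 = x7
  [6:4] rs=2 = x2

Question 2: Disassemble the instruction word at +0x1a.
[1a] 1b 73 → 0x1b73
  op=0x1b73>>10=0x6 ⇒ subi (RI)
  rd@[9:7]=0x6 ⇒ x6
  imm@[6:0]=0x73 ⇒ #115

subi x6, #115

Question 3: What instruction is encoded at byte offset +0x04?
sw x4, x7

+0x04: aa 70 ⇒ word 0xaa70 (big)
  op=0xaa70>>10=0x2a ⇒ sw (RR)
  rd@[9:7]=0x4 ⇒ x4
  rs@[6:4]=0x7 ⇒ x7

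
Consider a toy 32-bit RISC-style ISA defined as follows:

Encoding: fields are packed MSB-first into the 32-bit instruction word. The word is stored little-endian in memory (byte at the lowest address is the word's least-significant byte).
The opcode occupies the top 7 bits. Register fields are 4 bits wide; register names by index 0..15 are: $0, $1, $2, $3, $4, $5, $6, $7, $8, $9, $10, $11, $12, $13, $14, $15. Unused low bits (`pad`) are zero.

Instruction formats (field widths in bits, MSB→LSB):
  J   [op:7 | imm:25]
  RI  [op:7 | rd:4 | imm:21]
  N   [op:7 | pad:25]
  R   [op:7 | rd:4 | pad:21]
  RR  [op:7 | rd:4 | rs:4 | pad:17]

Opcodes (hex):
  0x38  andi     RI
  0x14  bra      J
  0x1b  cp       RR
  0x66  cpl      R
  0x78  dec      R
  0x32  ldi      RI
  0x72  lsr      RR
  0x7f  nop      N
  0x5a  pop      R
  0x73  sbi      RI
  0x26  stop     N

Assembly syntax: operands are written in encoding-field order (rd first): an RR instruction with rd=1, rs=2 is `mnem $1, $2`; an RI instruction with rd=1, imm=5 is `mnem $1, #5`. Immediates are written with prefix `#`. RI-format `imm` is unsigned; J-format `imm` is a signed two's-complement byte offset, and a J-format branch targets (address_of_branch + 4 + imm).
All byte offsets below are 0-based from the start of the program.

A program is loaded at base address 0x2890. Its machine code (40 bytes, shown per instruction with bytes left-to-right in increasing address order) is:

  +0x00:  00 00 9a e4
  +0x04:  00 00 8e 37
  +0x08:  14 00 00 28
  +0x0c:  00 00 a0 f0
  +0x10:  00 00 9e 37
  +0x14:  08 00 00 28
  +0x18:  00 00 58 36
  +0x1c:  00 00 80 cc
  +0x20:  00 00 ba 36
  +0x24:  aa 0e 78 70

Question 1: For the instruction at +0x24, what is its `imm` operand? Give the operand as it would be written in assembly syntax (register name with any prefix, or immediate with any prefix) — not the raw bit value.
+0x24: aa 0e 78 70 ⇒ word 0x70780eaa (little)
  top 7b → 0x38 → andi [RI]
  rd@[24:21]=0x3 ⇒ $3
  imm@[20:0]=0x180eaa ⇒ #1576618

#1576618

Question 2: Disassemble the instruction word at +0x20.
cp $5, $13

off 0x20: read 00 00 ba 36 as little → 0x36ba0000
  op=0x36ba0000>>25=0x1b ⇒ cp (RR)
  [24:21] rd=5 = $5
  [20:17] rs=13 = $13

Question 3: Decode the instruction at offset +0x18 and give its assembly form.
cp $2, $12

[18] 00 00 58 36 → 0x36580000
  top 7b → 0x1b → cp [RR]
  [24:21] rd=2 = $2
  [20:17] rs=12 = $12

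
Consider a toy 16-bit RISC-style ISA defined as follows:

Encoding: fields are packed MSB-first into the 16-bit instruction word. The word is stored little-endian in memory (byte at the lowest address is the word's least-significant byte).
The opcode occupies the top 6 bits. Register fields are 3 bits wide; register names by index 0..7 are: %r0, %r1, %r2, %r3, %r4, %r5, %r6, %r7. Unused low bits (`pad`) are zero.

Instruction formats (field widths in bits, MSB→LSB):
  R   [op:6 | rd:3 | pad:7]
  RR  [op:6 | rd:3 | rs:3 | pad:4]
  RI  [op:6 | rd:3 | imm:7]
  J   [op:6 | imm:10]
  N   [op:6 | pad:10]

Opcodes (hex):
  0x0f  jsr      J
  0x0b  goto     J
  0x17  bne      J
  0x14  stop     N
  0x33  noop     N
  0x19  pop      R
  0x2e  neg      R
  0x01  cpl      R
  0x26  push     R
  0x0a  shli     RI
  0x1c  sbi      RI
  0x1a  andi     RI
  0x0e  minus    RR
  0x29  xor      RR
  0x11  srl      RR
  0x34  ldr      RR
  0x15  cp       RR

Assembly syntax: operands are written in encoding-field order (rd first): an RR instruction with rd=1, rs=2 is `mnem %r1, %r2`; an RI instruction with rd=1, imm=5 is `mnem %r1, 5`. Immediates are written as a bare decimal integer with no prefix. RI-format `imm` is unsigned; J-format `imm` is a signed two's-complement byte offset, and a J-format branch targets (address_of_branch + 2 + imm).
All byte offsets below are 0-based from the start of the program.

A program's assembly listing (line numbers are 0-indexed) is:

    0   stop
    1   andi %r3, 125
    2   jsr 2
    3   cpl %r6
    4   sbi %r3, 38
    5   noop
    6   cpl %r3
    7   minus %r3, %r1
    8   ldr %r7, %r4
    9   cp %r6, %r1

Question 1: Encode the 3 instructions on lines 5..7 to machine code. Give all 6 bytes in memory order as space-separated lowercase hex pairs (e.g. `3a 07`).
L5: noop op=0x33:6|pad=0:10 ⇒ 0xcc00 ⇒ little 00 cc
L6: cpl op=0x1:6|rd=3:3|pad=0:7 ⇒ 0x0580 ⇒ little 80 05
L7: minus op=0xe:6|rd=3:3|rs=1:3|pad=0:4 ⇒ 0x3990 ⇒ little 90 39

00 cc 80 05 90 39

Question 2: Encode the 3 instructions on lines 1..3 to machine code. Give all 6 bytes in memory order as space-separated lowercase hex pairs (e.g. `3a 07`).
fd 69 02 3c 00 07

1. andi fields op=0x1a:6|rd=3:3|imm=125:7 → word 69fdh → fd 69
2. jsr fields op=0xf:6|imm=2:10 → word 3c02h → 02 3c
3. cpl fields op=0x1:6|rd=6:3|pad=0:7 → word 0700h → 00 07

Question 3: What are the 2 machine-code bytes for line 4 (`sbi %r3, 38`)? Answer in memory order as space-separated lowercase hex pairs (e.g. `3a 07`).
line 4 (sbi): pack op=0x1c:6|rd=3:3|imm=38:7 = 0x71a6; little→ a6 71

a6 71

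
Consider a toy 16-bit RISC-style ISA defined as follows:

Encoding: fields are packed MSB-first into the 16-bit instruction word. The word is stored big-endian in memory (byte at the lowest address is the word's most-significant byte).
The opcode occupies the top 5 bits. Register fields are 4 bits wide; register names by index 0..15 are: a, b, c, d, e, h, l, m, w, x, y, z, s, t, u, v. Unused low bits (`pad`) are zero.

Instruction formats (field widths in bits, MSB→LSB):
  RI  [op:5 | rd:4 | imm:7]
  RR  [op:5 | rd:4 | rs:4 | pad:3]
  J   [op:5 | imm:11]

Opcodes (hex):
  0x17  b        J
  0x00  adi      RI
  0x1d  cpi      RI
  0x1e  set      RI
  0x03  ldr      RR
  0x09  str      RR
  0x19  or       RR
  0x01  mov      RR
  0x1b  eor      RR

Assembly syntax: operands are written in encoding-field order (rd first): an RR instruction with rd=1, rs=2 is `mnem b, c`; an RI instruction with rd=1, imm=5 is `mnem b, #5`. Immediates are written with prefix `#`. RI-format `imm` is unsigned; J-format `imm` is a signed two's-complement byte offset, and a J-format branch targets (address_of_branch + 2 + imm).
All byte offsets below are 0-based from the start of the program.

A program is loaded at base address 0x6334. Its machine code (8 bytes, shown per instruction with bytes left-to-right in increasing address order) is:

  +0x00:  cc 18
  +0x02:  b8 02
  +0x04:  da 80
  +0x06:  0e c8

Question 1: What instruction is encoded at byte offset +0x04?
@+04  big-endian(da 80) = 0xda80
  op=0xda80>>11=0x1b ⇒ eor (RR)
  rd: (w>>7)&0xf=0x5 → h
  rs: (w>>3)&0xf=0x0 → a

eor h, a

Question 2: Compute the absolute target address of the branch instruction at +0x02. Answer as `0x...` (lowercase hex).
0x633a

+0x02: b8 02 ⇒ word 0xb802 (big)
  opcode bits[15:11]=0x17: b/J
  imm@[10:0]=0x2 ⇒ #2
  target = base 0x6334 + off 0x02 + 2 + imm 2 = 0x633a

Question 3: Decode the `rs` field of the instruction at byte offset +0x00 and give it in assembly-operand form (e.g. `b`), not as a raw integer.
@+00  big-endian(cc 18) = 0xcc18
  opcode bits[15:11]=0x19: or/RR
  rd: (w>>7)&0xf=0x8 → w
  rs: (w>>3)&0xf=0x3 → d

d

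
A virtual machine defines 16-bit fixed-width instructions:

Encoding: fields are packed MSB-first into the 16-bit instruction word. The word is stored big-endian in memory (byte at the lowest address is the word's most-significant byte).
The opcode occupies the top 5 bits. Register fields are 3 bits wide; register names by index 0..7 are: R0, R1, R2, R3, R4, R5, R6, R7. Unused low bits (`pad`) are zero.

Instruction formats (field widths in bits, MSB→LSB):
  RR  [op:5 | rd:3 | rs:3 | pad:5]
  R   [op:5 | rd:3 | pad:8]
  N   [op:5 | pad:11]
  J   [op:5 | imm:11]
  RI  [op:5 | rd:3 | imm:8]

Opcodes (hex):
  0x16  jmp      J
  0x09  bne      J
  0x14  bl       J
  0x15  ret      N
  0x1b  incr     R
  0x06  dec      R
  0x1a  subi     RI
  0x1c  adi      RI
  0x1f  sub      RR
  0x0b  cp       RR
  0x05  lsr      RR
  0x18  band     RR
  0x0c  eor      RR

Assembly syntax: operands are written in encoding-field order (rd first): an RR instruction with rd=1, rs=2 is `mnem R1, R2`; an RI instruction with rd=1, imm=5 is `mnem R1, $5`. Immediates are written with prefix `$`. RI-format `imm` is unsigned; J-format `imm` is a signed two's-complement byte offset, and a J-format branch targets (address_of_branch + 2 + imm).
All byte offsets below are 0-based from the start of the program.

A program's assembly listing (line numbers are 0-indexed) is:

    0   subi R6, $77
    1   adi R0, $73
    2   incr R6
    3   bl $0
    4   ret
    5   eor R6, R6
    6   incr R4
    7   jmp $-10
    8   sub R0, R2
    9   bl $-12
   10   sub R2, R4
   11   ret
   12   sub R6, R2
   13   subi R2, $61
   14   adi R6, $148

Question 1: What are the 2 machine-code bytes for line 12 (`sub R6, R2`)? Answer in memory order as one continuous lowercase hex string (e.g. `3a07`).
fe40

line 12 (sub): pack op=0x1f:5|rd=6:3|rs=2:3|pad=0:5 = 0xfe40; big→ fe 40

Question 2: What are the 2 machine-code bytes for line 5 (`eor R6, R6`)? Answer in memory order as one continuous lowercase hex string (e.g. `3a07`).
line 5 (eor): pack op=0xc:5|rd=6:3|rs=6:3|pad=0:5 = 0x66c0; big→ 66 c0

66c0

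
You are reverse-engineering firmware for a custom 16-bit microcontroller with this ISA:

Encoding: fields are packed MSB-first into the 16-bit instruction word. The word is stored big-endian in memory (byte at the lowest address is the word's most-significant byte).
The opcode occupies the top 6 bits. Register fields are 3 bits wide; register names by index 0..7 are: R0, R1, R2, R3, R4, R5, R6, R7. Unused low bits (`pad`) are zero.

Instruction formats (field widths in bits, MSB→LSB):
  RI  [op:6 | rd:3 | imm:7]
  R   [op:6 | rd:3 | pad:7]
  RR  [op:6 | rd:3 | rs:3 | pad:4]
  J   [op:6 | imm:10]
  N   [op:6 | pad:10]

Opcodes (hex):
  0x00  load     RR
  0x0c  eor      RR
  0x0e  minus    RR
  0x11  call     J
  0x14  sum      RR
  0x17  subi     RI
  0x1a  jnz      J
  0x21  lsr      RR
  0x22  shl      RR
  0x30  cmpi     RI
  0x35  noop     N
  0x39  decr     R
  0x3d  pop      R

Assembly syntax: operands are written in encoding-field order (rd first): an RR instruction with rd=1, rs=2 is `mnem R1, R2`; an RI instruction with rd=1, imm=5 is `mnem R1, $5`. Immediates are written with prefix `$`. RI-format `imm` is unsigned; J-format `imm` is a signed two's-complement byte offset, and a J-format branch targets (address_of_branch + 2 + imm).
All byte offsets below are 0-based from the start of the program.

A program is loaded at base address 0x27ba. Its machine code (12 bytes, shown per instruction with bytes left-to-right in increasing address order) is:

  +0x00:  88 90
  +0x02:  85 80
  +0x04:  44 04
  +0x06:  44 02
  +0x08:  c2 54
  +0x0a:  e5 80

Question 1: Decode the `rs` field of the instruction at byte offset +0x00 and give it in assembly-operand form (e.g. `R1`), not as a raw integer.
R1

off 0x00: read 88 90 as big → 0x8890
  opcode bits[15:10]=0x22: shl/RR
  rd: (w>>7)&0x7=0x1 → R1
  rs: (w>>4)&0x7=0x1 → R1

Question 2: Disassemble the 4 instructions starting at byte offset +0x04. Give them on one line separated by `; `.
[04] 44 04 → 0x4404
  op=0x4404>>10=0x11 ⇒ call (J)
  [9:0] imm=4 = $4
[06] 44 02 → 0x4402
  op=0x4402>>10=0x11 ⇒ call (J)
  [9:0] imm=2 = $2
[08] c2 54 → 0xc254
  op=0xc254>>10=0x30 ⇒ cmpi (RI)
  [9:7] rd=4 = R4
  [6:0] imm=84 = $84
[0a] e5 80 → 0xe580
  op=0xe580>>10=0x39 ⇒ decr (R)
  [9:7] rd=3 = R3

call $4; call $2; cmpi R4, $84; decr R3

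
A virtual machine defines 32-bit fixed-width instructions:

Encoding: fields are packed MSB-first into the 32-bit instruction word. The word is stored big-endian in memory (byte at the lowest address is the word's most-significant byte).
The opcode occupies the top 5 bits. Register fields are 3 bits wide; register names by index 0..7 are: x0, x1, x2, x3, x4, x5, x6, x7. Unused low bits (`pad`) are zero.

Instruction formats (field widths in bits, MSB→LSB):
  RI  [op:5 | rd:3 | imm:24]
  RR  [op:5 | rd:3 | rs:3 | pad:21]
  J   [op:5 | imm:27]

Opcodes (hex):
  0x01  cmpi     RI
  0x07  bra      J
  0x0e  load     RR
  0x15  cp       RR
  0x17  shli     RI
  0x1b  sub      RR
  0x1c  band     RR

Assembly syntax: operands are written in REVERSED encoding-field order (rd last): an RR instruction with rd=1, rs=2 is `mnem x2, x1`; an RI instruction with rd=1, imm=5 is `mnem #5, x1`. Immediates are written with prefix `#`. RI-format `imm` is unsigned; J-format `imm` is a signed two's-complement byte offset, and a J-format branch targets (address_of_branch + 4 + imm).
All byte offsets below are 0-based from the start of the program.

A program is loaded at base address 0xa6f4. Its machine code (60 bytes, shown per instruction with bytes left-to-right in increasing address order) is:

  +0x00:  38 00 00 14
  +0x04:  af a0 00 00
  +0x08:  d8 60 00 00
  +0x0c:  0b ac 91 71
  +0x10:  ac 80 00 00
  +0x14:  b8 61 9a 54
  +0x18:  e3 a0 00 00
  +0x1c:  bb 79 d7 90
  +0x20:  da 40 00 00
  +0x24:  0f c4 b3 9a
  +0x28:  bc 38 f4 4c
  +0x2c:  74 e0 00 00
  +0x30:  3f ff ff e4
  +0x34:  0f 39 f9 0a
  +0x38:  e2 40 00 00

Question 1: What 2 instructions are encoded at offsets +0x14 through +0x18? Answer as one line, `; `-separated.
+0x14: b8 61 9a 54 ⇒ word 0xb8619a54 (big)
  top 5b → 0x17 → shli [RI]
  [26:24] rd=0 = x0
  [23:0] imm=6396500 = #6396500
+0x18: e3 a0 00 00 ⇒ word 0xe3a00000 (big)
  top 5b → 0x1c → band [RR]
  [26:24] rd=3 = x3
  [23:21] rs=5 = x5

shli #6396500, x0; band x5, x3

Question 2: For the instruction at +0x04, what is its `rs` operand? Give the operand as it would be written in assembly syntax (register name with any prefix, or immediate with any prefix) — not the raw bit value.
x5

+0x04: af a0 00 00 ⇒ word 0xafa00000 (big)
  opcode bits[31:27]=0x15: cp/RR
  rd: (w>>24)&0x7=0x7 → x7
  rs: (w>>21)&0x7=0x5 → x5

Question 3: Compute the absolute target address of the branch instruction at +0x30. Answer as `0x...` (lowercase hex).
0xa70c

off 0x30: read 3f ff ff e4 as big → 0x3fffffe4
  op=0x3fffffe4>>27=0x7 ⇒ bra (J)
  imm: (w>>0)&0x7ffffff=0x7ffffe4 (s27→-28) → #-28
  target = base 0xa6f4 + off 0x30 + 4 + imm -28 = 0xa70c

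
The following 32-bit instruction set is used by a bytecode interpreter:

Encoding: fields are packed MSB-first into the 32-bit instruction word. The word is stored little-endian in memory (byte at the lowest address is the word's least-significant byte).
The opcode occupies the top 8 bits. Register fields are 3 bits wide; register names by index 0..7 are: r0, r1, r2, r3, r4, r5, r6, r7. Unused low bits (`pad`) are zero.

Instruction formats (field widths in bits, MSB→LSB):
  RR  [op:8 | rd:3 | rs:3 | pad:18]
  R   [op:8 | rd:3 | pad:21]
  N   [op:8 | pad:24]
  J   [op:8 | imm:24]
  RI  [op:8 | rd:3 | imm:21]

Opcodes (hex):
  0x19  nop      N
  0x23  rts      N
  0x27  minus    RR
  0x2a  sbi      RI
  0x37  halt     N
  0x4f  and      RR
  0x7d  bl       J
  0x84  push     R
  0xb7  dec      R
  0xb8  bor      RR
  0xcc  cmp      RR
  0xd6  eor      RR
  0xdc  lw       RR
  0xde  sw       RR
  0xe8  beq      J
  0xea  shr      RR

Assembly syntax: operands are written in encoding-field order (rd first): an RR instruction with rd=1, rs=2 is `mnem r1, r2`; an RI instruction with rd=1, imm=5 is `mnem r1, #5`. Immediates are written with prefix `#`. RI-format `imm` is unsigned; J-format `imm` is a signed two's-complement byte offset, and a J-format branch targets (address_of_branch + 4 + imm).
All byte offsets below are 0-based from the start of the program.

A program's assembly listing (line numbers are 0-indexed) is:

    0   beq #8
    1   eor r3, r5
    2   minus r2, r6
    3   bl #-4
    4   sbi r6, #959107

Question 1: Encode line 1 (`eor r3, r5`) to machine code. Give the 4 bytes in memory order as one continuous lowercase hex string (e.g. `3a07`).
1. eor fields op=0xd6:8|rd=3:3|rs=5:3|pad=0:18 → word d6740000h → 00 00 74 d6

000074d6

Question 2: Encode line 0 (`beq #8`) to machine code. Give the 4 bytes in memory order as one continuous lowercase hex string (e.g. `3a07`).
080000e8

0. beq fields op=0xe8:8|imm=8:24 → word e8000008h → 08 00 00 e8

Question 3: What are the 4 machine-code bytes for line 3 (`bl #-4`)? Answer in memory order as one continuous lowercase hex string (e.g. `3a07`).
L3: bl op=0x7d:8|imm=-4:24 ⇒ 0x7dfffffc ⇒ little fc ff ff 7d

fcffff7d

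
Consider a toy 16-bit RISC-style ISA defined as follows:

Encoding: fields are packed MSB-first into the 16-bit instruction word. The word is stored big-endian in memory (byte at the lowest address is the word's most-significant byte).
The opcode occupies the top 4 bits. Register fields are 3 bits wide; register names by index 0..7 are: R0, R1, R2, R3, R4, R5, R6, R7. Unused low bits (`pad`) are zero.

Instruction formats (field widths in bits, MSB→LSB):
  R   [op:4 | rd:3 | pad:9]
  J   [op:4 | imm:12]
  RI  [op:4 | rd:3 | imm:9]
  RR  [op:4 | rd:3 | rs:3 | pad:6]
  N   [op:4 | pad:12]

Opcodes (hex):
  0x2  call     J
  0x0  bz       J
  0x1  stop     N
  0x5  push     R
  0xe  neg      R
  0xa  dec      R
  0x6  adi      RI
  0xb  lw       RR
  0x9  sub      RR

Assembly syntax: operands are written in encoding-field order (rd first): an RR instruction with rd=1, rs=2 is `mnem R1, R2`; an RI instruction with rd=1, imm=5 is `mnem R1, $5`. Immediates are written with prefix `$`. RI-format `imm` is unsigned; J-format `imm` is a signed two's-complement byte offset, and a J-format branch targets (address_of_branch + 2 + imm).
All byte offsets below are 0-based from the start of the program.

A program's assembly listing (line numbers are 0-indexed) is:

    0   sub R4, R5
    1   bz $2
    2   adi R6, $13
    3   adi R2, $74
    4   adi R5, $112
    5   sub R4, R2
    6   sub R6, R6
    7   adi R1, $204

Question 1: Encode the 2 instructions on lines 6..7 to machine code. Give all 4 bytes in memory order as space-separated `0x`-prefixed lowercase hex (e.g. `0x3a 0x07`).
0x9d 0x80 0x62 0xcc

line 6 (sub): pack op=0x9:4|rd=6:3|rs=6:3|pad=0:6 = 0x9d80; big→ 9d 80
line 7 (adi): pack op=0x6:4|rd=1:3|imm=204:9 = 0x62cc; big→ 62 cc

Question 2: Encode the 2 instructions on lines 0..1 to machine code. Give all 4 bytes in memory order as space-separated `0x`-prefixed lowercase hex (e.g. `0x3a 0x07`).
0. sub fields op=0x9:4|rd=4:3|rs=5:3|pad=0:6 → word 9940h → 99 40
1. bz fields op=0x0:4|imm=2:12 → word 0002h → 00 02

0x99 0x40 0x00 0x02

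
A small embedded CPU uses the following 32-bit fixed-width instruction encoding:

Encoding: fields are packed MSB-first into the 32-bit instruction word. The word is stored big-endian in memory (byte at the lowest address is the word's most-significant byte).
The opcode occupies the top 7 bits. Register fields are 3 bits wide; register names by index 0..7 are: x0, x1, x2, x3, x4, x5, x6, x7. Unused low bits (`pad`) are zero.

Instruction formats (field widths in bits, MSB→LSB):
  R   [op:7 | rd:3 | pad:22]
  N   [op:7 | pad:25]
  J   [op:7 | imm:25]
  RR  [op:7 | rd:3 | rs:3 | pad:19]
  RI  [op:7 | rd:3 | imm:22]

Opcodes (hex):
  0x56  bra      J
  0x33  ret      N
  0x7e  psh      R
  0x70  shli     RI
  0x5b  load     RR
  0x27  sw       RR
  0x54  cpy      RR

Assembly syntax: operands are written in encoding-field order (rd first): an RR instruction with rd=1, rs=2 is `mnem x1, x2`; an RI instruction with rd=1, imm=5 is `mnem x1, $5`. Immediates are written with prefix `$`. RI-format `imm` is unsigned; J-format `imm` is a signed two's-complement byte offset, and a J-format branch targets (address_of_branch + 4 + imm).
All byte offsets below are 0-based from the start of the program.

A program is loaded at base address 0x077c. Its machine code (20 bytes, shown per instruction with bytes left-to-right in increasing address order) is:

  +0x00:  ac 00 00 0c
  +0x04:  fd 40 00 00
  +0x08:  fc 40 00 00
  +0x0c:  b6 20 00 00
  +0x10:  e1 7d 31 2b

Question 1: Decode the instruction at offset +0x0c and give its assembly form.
@+0c  big-endian(b6 20 00 00) = 0xb6200000
  op=0xb6200000>>25=0x5b ⇒ load (RR)
  rd@[24:22]=0x0 ⇒ x0
  rs@[21:19]=0x4 ⇒ x4

load x0, x4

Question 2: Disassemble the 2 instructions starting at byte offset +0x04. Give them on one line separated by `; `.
+0x04: fd 40 00 00 ⇒ word 0xfd400000 (big)
  top 7b → 0x7e → psh [R]
  rd: (w>>22)&0x7=0x5 → x5
+0x08: fc 40 00 00 ⇒ word 0xfc400000 (big)
  top 7b → 0x7e → psh [R]
  rd: (w>>22)&0x7=0x1 → x1

psh x5; psh x1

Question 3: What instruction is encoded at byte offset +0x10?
@+10  big-endian(e1 7d 31 2b) = 0xe17d312b
  top 7b → 0x70 → shli [RI]
  rd@[24:22]=0x5 ⇒ x5
  imm@[21:0]=0x3d312b ⇒ $4010283

shli x5, $4010283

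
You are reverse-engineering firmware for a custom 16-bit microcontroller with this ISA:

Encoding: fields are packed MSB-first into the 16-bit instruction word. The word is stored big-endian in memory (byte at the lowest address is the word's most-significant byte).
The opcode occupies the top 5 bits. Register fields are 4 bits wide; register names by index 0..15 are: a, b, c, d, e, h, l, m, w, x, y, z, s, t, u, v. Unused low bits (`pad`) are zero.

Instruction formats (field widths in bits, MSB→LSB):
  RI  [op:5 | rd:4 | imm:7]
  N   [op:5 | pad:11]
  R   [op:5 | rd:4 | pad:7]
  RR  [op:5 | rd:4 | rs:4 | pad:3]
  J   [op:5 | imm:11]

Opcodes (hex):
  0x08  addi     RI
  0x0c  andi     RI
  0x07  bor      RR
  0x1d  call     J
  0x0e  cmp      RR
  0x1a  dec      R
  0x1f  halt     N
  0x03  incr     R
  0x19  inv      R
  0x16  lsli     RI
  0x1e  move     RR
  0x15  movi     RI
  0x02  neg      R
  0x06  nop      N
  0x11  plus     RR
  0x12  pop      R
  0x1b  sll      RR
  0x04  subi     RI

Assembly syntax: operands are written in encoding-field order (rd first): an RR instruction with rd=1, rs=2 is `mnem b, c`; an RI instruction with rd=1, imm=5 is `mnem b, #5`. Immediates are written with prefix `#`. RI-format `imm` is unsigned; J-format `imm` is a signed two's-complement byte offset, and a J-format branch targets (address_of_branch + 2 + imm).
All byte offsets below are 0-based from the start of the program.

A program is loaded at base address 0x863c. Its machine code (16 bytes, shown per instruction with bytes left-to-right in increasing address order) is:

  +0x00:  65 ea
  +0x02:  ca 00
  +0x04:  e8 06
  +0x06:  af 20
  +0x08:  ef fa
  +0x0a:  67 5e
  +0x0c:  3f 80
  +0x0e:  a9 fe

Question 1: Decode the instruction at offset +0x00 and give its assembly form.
andi z, #106

[00] 65 ea → 0x65ea
  opcode bits[15:11]=0xc: andi/RI
  [10:7] rd=11 = z
  [6:0] imm=106 = #106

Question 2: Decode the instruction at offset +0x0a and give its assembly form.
[0a] 67 5e → 0x675e
  opcode bits[15:11]=0xc: andi/RI
  rd: (w>>7)&0xf=0xe → u
  imm: (w>>0)&0x7f=0x5e → #94

andi u, #94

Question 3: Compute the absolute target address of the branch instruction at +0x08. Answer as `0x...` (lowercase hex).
0x8640

+0x08: ef fa ⇒ word 0xeffa (big)
  op=0xeffa>>11=0x1d ⇒ call (J)
  imm: (w>>0)&0x7ff=0x7fa (s11→-6) → #-6
  target = base 0x863c + off 0x08 + 2 + imm -6 = 0x8640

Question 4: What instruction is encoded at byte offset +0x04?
+0x04: e8 06 ⇒ word 0xe806 (big)
  opcode bits[15:11]=0x1d: call/J
  imm@[10:0]=0x6 ⇒ #6

call #6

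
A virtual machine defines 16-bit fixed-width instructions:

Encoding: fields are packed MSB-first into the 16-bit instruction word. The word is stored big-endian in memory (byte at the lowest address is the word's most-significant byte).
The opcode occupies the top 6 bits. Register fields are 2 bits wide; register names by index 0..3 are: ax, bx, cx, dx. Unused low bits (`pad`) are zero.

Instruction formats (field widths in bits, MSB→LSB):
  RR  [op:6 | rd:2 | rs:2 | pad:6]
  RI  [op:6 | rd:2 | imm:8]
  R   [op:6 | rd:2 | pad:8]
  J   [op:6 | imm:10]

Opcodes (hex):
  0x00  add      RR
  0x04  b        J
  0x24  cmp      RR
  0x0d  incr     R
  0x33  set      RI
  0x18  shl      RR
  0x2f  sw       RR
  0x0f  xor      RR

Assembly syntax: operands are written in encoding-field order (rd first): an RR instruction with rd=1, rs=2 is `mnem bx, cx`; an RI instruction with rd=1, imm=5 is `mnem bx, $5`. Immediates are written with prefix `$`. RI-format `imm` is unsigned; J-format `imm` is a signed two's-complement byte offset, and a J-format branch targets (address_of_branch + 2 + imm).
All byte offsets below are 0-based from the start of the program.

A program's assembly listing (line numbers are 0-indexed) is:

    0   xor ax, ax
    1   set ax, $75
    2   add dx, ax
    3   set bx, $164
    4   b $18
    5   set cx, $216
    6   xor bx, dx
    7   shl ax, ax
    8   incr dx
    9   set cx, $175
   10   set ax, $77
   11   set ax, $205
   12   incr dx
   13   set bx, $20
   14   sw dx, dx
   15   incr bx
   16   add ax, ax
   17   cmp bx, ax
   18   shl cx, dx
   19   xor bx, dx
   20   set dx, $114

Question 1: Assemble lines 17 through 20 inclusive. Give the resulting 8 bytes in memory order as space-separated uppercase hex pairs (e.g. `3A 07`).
L17: cmp op=0x24:6|rd=1:2|rs=0:2|pad=0:6 ⇒ 0x9100 ⇒ big 91 00
L18: shl op=0x18:6|rd=2:2|rs=3:2|pad=0:6 ⇒ 0x62c0 ⇒ big 62 c0
L19: xor op=0xf:6|rd=1:2|rs=3:2|pad=0:6 ⇒ 0x3dc0 ⇒ big 3d c0
L20: set op=0x33:6|rd=3:2|imm=114:8 ⇒ 0xcf72 ⇒ big cf 72

91 00 62 C0 3D C0 CF 72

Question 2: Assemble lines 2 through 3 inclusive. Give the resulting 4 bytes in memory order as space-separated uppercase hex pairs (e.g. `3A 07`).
L2: add op=0x0:6|rd=3:2|rs=0:2|pad=0:6 ⇒ 0x0300 ⇒ big 03 00
L3: set op=0x33:6|rd=1:2|imm=164:8 ⇒ 0xcda4 ⇒ big cd a4

03 00 CD A4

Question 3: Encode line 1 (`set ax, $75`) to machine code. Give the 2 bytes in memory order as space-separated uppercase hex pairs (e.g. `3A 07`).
1. set fields op=0x33:6|rd=0:2|imm=75:8 → word cc4bh → cc 4b

CC 4B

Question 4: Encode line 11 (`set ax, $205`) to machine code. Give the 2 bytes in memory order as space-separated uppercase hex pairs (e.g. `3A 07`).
line 11 (set): pack op=0x33:6|rd=0:2|imm=205:8 = 0xcccd; big→ cc cd

CC CD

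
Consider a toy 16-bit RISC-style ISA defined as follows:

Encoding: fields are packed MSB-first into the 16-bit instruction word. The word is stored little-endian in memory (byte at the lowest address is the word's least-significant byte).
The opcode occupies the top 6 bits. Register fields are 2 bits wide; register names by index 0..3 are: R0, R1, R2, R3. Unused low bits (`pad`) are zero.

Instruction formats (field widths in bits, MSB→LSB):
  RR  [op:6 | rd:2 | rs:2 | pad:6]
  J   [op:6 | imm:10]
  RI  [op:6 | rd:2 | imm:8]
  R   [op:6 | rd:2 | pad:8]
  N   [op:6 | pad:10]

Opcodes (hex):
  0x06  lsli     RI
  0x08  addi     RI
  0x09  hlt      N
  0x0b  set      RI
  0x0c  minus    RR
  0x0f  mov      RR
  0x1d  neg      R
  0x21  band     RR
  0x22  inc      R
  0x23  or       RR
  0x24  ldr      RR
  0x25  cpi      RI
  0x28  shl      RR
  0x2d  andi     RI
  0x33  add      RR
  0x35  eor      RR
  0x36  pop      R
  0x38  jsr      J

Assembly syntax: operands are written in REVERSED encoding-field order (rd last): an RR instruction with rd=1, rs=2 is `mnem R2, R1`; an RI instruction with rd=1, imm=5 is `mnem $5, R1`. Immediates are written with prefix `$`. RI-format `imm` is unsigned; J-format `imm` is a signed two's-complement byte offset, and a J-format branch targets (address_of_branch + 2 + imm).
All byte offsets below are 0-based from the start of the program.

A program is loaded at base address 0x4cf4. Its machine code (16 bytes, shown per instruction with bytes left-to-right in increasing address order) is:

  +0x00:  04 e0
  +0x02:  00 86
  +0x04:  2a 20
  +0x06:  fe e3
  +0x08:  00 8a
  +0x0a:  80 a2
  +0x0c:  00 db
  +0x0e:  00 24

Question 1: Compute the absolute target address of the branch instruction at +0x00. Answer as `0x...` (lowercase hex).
0x4cfa

[00] 04 e0 → 0xe004
  op=0xe004>>10=0x38 ⇒ jsr (J)
  [9:0] imm=4 = $4
  target = base 0x4cf4 + off 0x00 + 2 + imm 4 = 0x4cfa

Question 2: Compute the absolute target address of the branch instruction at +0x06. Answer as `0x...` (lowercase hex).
off 0x06: read fe e3 as little → 0xe3fe
  op=0xe3fe>>10=0x38 ⇒ jsr (J)
  [9:0] imm=1022 (s10→-2) = $-2
  target = base 0x4cf4 + off 0x06 + 2 + imm -2 = 0x4cfa

0x4cfa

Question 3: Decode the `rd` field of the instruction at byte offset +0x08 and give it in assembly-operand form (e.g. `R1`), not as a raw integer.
R2

@+08  little-endian(00 8a) = 0x8a00
  top 6b → 0x22 → inc [R]
  rd: (w>>8)&0x3=0x2 → R2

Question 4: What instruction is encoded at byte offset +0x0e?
@+0e  little-endian(00 24) = 0x2400
  top 6b → 0x9 → hlt [N]

hlt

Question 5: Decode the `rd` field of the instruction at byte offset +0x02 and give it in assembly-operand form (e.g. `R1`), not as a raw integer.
R2

+0x02: 00 86 ⇒ word 0x8600 (little)
  op=0x8600>>10=0x21 ⇒ band (RR)
  [9:8] rd=2 = R2
  [7:6] rs=0 = R0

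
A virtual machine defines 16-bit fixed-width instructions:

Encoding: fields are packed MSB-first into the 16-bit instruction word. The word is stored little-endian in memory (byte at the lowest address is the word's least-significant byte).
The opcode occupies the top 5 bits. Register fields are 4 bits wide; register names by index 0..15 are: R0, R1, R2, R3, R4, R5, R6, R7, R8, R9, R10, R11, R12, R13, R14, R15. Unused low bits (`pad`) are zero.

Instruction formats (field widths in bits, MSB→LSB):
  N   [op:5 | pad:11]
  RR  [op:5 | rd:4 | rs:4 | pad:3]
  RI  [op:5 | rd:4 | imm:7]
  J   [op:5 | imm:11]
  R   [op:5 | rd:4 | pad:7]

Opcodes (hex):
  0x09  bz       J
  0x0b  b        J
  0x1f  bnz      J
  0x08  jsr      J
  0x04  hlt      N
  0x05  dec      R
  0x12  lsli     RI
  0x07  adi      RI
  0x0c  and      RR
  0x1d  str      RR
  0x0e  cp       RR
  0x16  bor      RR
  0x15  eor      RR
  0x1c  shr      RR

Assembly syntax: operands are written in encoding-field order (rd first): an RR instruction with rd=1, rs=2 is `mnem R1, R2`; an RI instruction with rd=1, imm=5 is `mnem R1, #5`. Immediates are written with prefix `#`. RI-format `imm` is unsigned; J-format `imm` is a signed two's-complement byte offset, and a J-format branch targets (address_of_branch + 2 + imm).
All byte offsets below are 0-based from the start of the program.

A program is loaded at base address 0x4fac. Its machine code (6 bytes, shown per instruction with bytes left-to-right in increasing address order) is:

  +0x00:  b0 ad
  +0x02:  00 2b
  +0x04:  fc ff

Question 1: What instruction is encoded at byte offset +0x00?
eor R11, R6

[00] b0 ad → 0xadb0
  top 5b → 0x15 → eor [RR]
  rd@[10:7]=0xb ⇒ R11
  rs@[6:3]=0x6 ⇒ R6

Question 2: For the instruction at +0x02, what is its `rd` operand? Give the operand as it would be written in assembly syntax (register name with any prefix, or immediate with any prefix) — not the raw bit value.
off 0x02: read 00 2b as little → 0x2b00
  top 5b → 0x5 → dec [R]
  [10:7] rd=6 = R6

R6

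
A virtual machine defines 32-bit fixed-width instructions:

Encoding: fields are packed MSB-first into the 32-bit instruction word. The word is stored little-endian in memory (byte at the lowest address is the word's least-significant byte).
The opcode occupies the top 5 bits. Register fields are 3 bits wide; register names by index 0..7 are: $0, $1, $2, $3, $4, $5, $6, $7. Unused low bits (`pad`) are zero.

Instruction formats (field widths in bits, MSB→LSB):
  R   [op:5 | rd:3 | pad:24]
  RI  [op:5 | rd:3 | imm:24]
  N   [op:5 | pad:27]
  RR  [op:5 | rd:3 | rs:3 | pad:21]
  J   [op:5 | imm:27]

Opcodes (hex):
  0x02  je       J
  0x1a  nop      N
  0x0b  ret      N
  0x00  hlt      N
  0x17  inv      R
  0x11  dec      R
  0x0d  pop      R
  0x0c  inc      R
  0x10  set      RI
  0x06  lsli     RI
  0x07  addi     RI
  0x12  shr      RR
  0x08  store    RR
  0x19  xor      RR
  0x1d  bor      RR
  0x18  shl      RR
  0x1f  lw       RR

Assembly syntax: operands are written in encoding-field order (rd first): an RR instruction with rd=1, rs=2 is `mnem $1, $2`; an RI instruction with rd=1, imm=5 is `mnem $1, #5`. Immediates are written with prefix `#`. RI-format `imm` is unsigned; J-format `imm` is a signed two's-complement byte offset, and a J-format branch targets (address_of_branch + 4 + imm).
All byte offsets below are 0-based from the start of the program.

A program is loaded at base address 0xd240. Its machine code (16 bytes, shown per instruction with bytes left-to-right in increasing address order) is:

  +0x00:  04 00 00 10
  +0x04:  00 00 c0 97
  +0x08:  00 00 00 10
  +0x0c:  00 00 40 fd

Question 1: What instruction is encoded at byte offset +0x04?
@+04  little-endian(00 00 c0 97) = 0x97c00000
  top 5b → 0x12 → shr [RR]
  [26:24] rd=7 = $7
  [23:21] rs=6 = $6

shr $7, $6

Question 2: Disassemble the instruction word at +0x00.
je #4

[00] 04 00 00 10 → 0x10000004
  top 5b → 0x2 → je [J]
  [26:0] imm=4 = #4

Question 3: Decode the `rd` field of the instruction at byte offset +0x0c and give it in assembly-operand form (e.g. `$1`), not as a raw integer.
@+0c  little-endian(00 00 40 fd) = 0xfd400000
  op=0xfd400000>>27=0x1f ⇒ lw (RR)
  rd@[26:24]=0x5 ⇒ $5
  rs@[23:21]=0x2 ⇒ $2

$5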